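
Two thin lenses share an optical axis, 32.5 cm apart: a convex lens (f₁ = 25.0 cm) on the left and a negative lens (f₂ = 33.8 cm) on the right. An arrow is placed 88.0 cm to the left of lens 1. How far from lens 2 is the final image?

2.61 cm

Lens 1: 1/d_i1 = 1/f₁ − 1/d_o1 = 1/(25.0) − 1/(88.0) = 0.02864, so d_i1 = 34.92 cm.
The intermediate image is 34.92 cm to the right of lens 1, which lies 2.420 cm to the right of lens 2 — a virtual object — so d_o2 = −2.420 cm.
Lens 2 is diverging, so f₂ = −33.8 cm.
Lens 2: 1/d_i2 = 1/f₂ − 1/d_o2 = 1/(-33.8) − 1/(-2.420) = 0.3836, so d_i2 = 2.61 cm.
The final image is real, 2.61 cm to the right of lens 2 (overall magnification ≈ -0.43).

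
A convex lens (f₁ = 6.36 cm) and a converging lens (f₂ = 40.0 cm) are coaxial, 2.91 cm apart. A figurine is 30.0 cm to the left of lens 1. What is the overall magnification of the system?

m = -0.238

Lens 1: 1/d_i1 = 1/(6.36) − 1/(30.0) = 0.1239, so d_i1 = 8.071 cm; m₁ = −d_i1/d_o1 = -0.2690.
d_o2 = 2.91 − (8.071) = -5.161 cm (virtual object).
Lens 2: 1/d_i2 = 1/(40.0) − 1/(-5.161) = 0.2188, so d_i2 = 4.571 cm; m₂ = −d_i2/d_o2 = +0.8857.
m = m₁·m₂ = (-0.2690)(+0.8857) = -0.238.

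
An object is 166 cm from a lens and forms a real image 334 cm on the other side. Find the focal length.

f = 111 cm (converging)

Real image ⇒ d_i = +334 cm.
1/f = 1/d_o + 1/d_i = 1/(166) + 1/(334) = 0.009018, so f = 111 cm.
Since f is positive, the lens is converging.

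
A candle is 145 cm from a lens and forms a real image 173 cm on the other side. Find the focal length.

f = 78.9 cm (converging)

Real image ⇒ d_i = +173 cm.
1/f = 1/d_o + 1/d_i = 1/(145) + 1/(173) = 0.01268, so f = 78.9 cm.
Since f is positive, the lens is converging.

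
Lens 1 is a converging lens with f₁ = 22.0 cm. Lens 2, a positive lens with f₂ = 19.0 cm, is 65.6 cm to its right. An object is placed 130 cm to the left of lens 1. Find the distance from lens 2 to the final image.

36.9 cm

Lens 1: 1/d_i1 = 1/f₁ − 1/d_o1 = 1/(22.0) − 1/(130) = 0.03776, so d_i1 = 26.48 cm.
The intermediate image is 26.48 cm to the right of lens 1, which is 65.6 − (26.48) = 39.12 cm to the left of lens 2, so d_o2 = +39.12 cm.
Lens 2: 1/d_i2 = 1/f₂ − 1/d_o2 = 1/(19.0) − 1/(39.12) = 0.02707, so d_i2 = 36.9 cm.
The final image is real, 36.9 cm to the right of lens 2 (overall magnification ≈ 0.19).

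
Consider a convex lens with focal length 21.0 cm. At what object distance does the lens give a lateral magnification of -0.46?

m = −d_i/d_o ⇒ d_i = −m·d_o.
1/f = 1/d_o + 1/d_i = 1/d_o − 1/(m·d_o) = (1 − 1/m)/d_o, so d_o = f(1 − 1/m) = (21.00)(1 − 1/(-0.46)) = 66.7 cm.

66.7 cm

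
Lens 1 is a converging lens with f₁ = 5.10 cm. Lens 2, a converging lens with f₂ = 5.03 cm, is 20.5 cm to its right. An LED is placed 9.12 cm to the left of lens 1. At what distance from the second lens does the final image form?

11.5 cm

Lens 1: 1/d_i1 = 1/f₁ − 1/d_o1 = 1/(5.10) − 1/(9.12) = 0.08643, so d_i1 = 11.57 cm.
The intermediate image is 11.57 cm to the right of lens 1, which is 20.5 − (11.57) = 8.930 cm to the left of lens 2, so d_o2 = +8.930 cm.
Lens 2: 1/d_i2 = 1/f₂ − 1/d_o2 = 1/(5.03) − 1/(8.930) = 0.08683, so d_i2 = 11.5 cm.
The final image is real, 11.5 cm to the right of lens 2 (overall magnification ≈ 1.6).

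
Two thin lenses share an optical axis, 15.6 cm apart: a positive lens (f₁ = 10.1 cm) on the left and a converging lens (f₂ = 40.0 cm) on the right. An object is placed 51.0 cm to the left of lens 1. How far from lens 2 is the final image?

3.25 cm

Lens 1: 1/d_i1 = 1/f₁ − 1/d_o1 = 1/(10.1) − 1/(51.0) = 0.07940, so d_i1 = 12.59 cm.
The intermediate image is 12.59 cm to the right of lens 1, which is 15.6 − (12.59) = 3.010 cm to the left of lens 2, so d_o2 = +3.010 cm.
Lens 2: 1/d_i2 = 1/f₂ − 1/d_o2 = 1/(40.0) − 1/(3.010) = -0.3072, so d_i2 = -3.25 cm.
The final image is virtual, 3.25 cm to the left of lens 2 (overall magnification ≈ -0.27).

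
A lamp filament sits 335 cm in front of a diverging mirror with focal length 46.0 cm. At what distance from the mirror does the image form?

For a diverging mirror, f = -46.0 cm.
Mirror equation: 1/d_i = 1/f − 1/d_o = 1/(-46.00) − 1/(335) = -0.02174 − 0.002985 = -0.02472, so d_i = -40.4 cm.
The image is virtual, upright and reduced, behind the mirror.

40.4 cm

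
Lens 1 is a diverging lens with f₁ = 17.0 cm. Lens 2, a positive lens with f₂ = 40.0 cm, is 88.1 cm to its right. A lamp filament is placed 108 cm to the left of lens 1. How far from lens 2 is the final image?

Lens 1 is diverging, so f₁ = −17.0 cm.
Lens 1: 1/d_i1 = 1/f₁ − 1/d_o1 = 1/(-17.0) − 1/(108) = -0.06808, so d_i1 = -14.69 cm.
The intermediate image is 14.69 cm to the left of lens 1 (virtual), which is 88.1 − (-14.69) = 102.8 cm to the left of lens 2, so d_o2 = +102.8 cm.
Lens 2: 1/d_i2 = 1/f₂ − 1/d_o2 = 1/(40.0) − 1/(102.8) = 0.01527, so d_i2 = 65.5 cm.
The final image is real, 65.5 cm to the right of lens 2 (overall magnification ≈ -0.087).

65.5 cm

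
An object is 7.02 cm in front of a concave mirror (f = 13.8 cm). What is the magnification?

1/d_i = 1/f − 1/d_o = 1/(13.80) − 1/(7.02) = -0.06999, so d_i = -14.29 cm.
m = −d_i/d_o = −(-14.29)/(7.02) = +2.04.
The image is virtual, upright and enlarged, behind the mirror.

m = +2.04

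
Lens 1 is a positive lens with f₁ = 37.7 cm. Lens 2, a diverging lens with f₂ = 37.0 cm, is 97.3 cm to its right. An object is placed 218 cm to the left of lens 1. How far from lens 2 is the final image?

21.6 cm

Lens 1: 1/d_i1 = 1/f₁ − 1/d_o1 = 1/(37.7) − 1/(218) = 0.02194, so d_i1 = 45.58 cm.
The intermediate image is 45.58 cm to the right of lens 1, which is 97.3 − (45.58) = 51.72 cm to the left of lens 2, so d_o2 = +51.72 cm.
Lens 2 is diverging, so f₂ = −37.0 cm.
Lens 2: 1/d_i2 = 1/f₂ − 1/d_o2 = 1/(-37.0) − 1/(51.72) = -0.04636, so d_i2 = -21.6 cm.
The final image is virtual, 21.6 cm to the left of lens 2 (overall magnification ≈ -0.087).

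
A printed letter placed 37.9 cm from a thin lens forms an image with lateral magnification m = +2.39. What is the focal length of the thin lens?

m = −d_i/d_o ⇒ d_i = −m·d_o = −(+2.39)·(37.9) = -90.58 cm.
1/f = 1/d_o + 1/d_i = 1/(37.9) + 1/(-90.58) = 0.01535, so f = 65.2 cm.
Since f is positive, the thin lens is converging.

f = 65.2 cm (converging)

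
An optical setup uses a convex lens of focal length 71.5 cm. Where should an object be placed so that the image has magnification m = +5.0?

57.2 cm

m = −d_i/d_o ⇒ d_i = −m·d_o.
1/f = 1/d_o + 1/d_i = 1/d_o − 1/(m·d_o) = (1 − 1/m)/d_o, so d_o = f(1 − 1/m) = (71.50)(1 − 1/(+5.0)) = 57.2 cm.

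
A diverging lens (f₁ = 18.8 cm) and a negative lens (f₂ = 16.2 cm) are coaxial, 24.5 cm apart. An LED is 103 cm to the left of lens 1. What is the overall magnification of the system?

m = +0.0442

f₁ = −18.8 cm (diverging).
Lens 1: 1/d_i1 = 1/(-18.8) − 1/(103) = -0.06290, so d_i1 = -15.90 cm; m₁ = −d_i1/d_o1 = +0.1544.
d_o2 = 24.5 − (-15.90) = 40.40 cm.
f₂ = −16.2 cm (diverging).
Lens 2: 1/d_i2 = 1/(-16.2) − 1/(40.40) = -0.08648, so d_i2 = -11.56 cm; m₂ = −d_i2/d_o2 = +0.2862.
m = m₁·m₂ = (+0.1544)(+0.2862) = +0.0442.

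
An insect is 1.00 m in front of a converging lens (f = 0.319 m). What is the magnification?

1/d_i = 1/f − 1/d_o = 1/(0.3190) − 1/(1.00) = 2.135, so d_i = 0.4684 m.
m = −d_i/d_o = −(0.4684)/(1.00) = -0.468.
The image is real, inverted and reduced, on the far side of the lens.

m = -0.468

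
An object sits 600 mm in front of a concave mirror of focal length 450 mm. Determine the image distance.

1800 mm

Mirror equation: 1/v = 1/f − 1/u = 1/(450.0) − 1/(600) = 0.002222 − 0.001667 = 0.0005556, so v = 1800 mm.
The image is real, inverted and enlarged, in front of the mirror.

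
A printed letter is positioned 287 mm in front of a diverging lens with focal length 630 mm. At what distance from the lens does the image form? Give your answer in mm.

197 mm

For a diverging lens, f = -630 mm.
Thin-lens equation: 1/d_i = 1/f − 1/d_o = 1/(-630.0) − 1/(287) = -0.001587 − 0.003484 = -0.005072, so d_i = -197 mm.
The image is virtual, upright and reduced, on the same side as the object.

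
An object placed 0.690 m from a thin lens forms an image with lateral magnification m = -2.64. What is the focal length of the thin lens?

f = 0.500 m (converging)

m = −d_i/d_o ⇒ d_i = −m·d_o = −(-2.64)·(0.690) = 1.822 m.
1/f = 1/d_o + 1/d_i = 1/(0.690) + 1/(1.822) = 1.998, so f = 0.500 m.
Since f is positive, the thin lens is converging.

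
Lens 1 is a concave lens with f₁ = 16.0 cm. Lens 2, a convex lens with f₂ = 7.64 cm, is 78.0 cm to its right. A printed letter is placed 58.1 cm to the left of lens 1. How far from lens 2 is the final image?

Lens 1 is diverging, so f₁ = −16.0 cm.
Lens 1: 1/d_i1 = 1/f₁ − 1/d_o1 = 1/(-16.0) − 1/(58.1) = -0.07971, so d_i1 = -12.55 cm.
The intermediate image is 12.55 cm to the left of lens 1 (virtual), which is 78.0 − (-12.55) = 90.55 cm to the left of lens 2, so d_o2 = +90.55 cm.
Lens 2: 1/d_i2 = 1/f₂ − 1/d_o2 = 1/(7.64) − 1/(90.55) = 0.1198, so d_i2 = 8.34 cm.
The final image is real, 8.34 cm to the right of lens 2 (overall magnification ≈ -0.020).

8.34 cm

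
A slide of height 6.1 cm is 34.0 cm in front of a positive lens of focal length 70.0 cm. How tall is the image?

11.9 cm

1/d_i = 1/f − 1/d_o = 1/(70.00) − 1/(34.0) = -0.01513, so d_i = -66.11 cm.
m = −d_i/d_o = +1.944.
|h_i| = |m|·h_o = 1.944 × 6.1 = 11.9 cm. The image is virtual, upright and enlarged, on the same side as the object.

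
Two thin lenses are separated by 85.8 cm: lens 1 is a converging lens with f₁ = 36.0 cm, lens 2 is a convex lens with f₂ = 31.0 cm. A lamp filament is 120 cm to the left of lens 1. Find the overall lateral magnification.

m = +3.94

Lens 1: 1/d_i1 = 1/(36.0) − 1/(120) = 0.01944, so d_i1 = 51.43 cm; m₁ = −d_i1/d_o1 = -0.4286.
d_o2 = 85.8 − (51.43) = 34.37 cm.
Lens 2: 1/d_i2 = 1/(31.0) − 1/(34.37) = 0.003163, so d_i2 = 316.2 cm; m₂ = −d_i2/d_o2 = -9.199.
m = m₁·m₂ = (-0.4286)(-9.199) = +3.94.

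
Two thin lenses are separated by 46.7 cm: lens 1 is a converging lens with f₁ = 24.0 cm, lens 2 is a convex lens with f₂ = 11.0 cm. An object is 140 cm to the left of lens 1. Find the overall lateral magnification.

Lens 1: 1/d_i1 = 1/(24.0) − 1/(140) = 0.03452, so d_i1 = 28.97 cm; m₁ = −d_i1/d_o1 = -0.2069.
d_o2 = 46.7 − (28.97) = 17.73 cm.
Lens 2: 1/d_i2 = 1/(11.0) − 1/(17.73) = 0.03451, so d_i2 = 28.98 cm; m₂ = −d_i2/d_o2 = -1.634.
m = m₁·m₂ = (-0.2069)(-1.634) = +0.338.

m = +0.338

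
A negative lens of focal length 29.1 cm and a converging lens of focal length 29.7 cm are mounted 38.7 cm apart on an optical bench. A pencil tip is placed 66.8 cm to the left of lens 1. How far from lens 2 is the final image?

Lens 1 is diverging, so f₁ = −29.1 cm.
Lens 1: 1/d_i1 = 1/f₁ − 1/d_o1 = 1/(-29.1) − 1/(66.8) = -0.04933, so d_i1 = -20.27 cm.
The intermediate image is 20.27 cm to the left of lens 1 (virtual), which is 38.7 − (-20.27) = 58.97 cm to the left of lens 2, so d_o2 = +58.97 cm.
Lens 2: 1/d_i2 = 1/f₂ − 1/d_o2 = 1/(29.7) − 1/(58.97) = 0.01671, so d_i2 = 59.8 cm.
The final image is real, 59.8 cm to the right of lens 2 (overall magnification ≈ -0.31).

59.8 cm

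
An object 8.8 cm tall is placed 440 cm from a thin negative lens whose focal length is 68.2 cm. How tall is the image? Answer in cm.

For a negative lens, f = -68.2 cm.
1/d_i = 1/f − 1/d_o = 1/(-68.20) − 1/(440) = -0.01694, so d_i = -59.05 cm.
m = −d_i/d_o = +0.1342.
|h_i| = |m|·h_o = 0.1342 × 8.8 = 1.18 cm. The image is virtual, upright and reduced, on the same side as the object.

1.18 cm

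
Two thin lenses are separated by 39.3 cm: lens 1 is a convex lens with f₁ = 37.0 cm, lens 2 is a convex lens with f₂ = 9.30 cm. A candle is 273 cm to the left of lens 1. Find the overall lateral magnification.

m = -0.114

Lens 1: 1/d_i1 = 1/(37.0) − 1/(273) = 0.02336, so d_i1 = 42.80 cm; m₁ = −d_i1/d_o1 = -0.1568.
d_o2 = 39.3 − (42.80) = -3.500 cm (virtual object).
Lens 2: 1/d_i2 = 1/(9.30) − 1/(-3.500) = 0.3932, so d_i2 = 2.543 cm; m₂ = −d_i2/d_o2 = +0.7266.
m = m₁·m₂ = (-0.1568)(+0.7266) = -0.114.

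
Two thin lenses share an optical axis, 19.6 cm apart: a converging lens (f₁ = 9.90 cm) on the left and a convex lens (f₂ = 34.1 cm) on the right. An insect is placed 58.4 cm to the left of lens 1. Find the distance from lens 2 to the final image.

9.91 cm

Lens 1: 1/d_i1 = 1/f₁ − 1/d_o1 = 1/(9.90) − 1/(58.4) = 0.08389, so d_i1 = 11.92 cm.
The intermediate image is 11.92 cm to the right of lens 1, which is 19.6 − (11.92) = 7.680 cm to the left of lens 2, so d_o2 = +7.680 cm.
Lens 2: 1/d_i2 = 1/f₂ − 1/d_o2 = 1/(34.1) − 1/(7.680) = -0.1009, so d_i2 = -9.91 cm.
The final image is virtual, 9.91 cm to the left of lens 2 (overall magnification ≈ -0.26).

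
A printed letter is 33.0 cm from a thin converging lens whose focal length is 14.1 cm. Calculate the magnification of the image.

m = -0.746

1/d_i = 1/f − 1/d_o = 1/(14.10) − 1/(33.0) = 0.04062, so d_i = 24.62 cm.
m = −d_i/d_o = −(24.62)/(33.0) = -0.746.
The image is real, inverted and reduced, on the far side of the lens.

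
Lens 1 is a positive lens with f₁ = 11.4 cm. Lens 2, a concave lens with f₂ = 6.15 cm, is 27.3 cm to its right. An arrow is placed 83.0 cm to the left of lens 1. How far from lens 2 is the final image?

4.28 cm

Lens 1: 1/d_i1 = 1/f₁ − 1/d_o1 = 1/(11.4) − 1/(83.0) = 0.07567, so d_i1 = 13.22 cm.
The intermediate image is 13.22 cm to the right of lens 1, which is 27.3 − (13.22) = 14.08 cm to the left of lens 2, so d_o2 = +14.08 cm.
Lens 2 is diverging, so f₂ = −6.15 cm.
Lens 2: 1/d_i2 = 1/f₂ − 1/d_o2 = 1/(-6.15) − 1/(14.08) = -0.2336, so d_i2 = -4.28 cm.
The final image is virtual, 4.28 cm to the left of lens 2 (overall magnification ≈ -0.048).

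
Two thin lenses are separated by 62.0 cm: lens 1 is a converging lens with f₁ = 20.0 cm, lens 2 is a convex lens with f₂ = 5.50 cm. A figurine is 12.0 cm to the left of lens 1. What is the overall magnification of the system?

m = -0.159

Lens 1: 1/d_i1 = 1/(20.0) − 1/(12.0) = -0.03333, so d_i1 = -30.00 cm; m₁ = −d_i1/d_o1 = +2.500.
d_o2 = 62.0 − (-30.00) = 92.00 cm.
Lens 2: 1/d_i2 = 1/(5.50) − 1/(92.00) = 0.1709, so d_i2 = 5.850 cm; m₂ = −d_i2/d_o2 = -0.06358.
m = m₁·m₂ = (+2.500)(-0.06358) = -0.159.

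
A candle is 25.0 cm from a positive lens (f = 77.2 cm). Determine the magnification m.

1/d_i = 1/f − 1/d_o = 1/(77.20) − 1/(25.0) = -0.02705, so d_i = -36.97 cm.
m = −d_i/d_o = −(-36.97)/(25.0) = +1.48.
The image is virtual, upright and enlarged, on the same side as the object.

m = +1.48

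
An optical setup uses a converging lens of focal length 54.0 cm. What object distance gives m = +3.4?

m = −d_i/d_o ⇒ d_i = −m·d_o.
1/f = 1/d_o + 1/d_i = 1/d_o − 1/(m·d_o) = (1 − 1/m)/d_o, so d_o = f(1 − 1/m) = (54.00)(1 − 1/(+3.4)) = 38.1 cm.

38.1 cm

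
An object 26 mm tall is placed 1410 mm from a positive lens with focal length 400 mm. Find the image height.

10.3 mm

1/d_i = 1/f − 1/d_o = 1/(400.0) − 1/(1410) = 0.001791, so d_i = 558.4 mm.
m = −d_i/d_o = -0.3960.
|h_i| = |m|·h_o = 0.3960 × 26 = 10.3 mm. The image is real, inverted and reduced, on the far side of the lens.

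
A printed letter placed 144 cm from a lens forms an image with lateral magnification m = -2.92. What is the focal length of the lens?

m = −d_i/d_o ⇒ d_i = −m·d_o = −(-2.92)·(144) = 420.5 cm.
1/f = 1/d_o + 1/d_i = 1/(144) + 1/(420.5) = 0.009323, so f = 107 cm.
Since f is positive, the lens is converging.

f = 107 cm (converging)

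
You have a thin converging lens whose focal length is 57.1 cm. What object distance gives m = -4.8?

m = −d_i/d_o ⇒ d_i = −m·d_o.
1/f = 1/d_o + 1/d_i = 1/d_o − 1/(m·d_o) = (1 − 1/m)/d_o, so d_o = f(1 − 1/m) = (57.10)(1 − 1/(-4.8)) = 69.0 cm.

69.0 cm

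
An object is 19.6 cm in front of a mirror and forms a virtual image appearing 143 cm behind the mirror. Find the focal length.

f = 22.7 cm (concave)

Virtual image ⇒ d_i = −143 cm.
1/f = 1/d_o + 1/d_i = 1/(19.6) + 1/(-143) = 0.04403, so f = 22.7 cm.
Since f is positive, the mirror is concave.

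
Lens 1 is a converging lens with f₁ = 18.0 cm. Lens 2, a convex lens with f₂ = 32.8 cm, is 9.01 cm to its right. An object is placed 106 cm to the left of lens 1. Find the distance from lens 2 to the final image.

9.14 cm

Lens 1: 1/d_i1 = 1/f₁ − 1/d_o1 = 1/(18.0) − 1/(106) = 0.04612, so d_i1 = 21.68 cm.
The intermediate image is 21.68 cm to the right of lens 1, which lies 12.67 cm to the right of lens 2 — a virtual object — so d_o2 = −12.67 cm.
Lens 2: 1/d_i2 = 1/f₂ − 1/d_o2 = 1/(32.8) − 1/(-12.67) = 0.1094, so d_i2 = 9.14 cm.
The final image is real, 9.14 cm to the right of lens 2 (overall magnification ≈ -0.15).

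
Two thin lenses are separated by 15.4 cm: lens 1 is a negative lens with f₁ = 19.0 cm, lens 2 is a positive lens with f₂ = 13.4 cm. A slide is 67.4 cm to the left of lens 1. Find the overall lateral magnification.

f₁ = −19.0 cm (diverging).
Lens 1: 1/d_i1 = 1/(-19.0) − 1/(67.4) = -0.06747, so d_i1 = -14.82 cm; m₁ = −d_i1/d_o1 = +0.2199.
d_o2 = 15.4 − (-14.82) = 30.22 cm.
Lens 2: 1/d_i2 = 1/(13.4) − 1/(30.22) = 0.04154, so d_i2 = 24.08 cm; m₂ = −d_i2/d_o2 = -0.7967.
m = m₁·m₂ = (+0.2199)(-0.7967) = -0.175.

m = -0.175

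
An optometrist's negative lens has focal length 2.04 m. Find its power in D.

P = -0.490 D

For a negative lens, f = −2.04 m.
P = 1/f = 1/(-2.04 m) = -0.490 D.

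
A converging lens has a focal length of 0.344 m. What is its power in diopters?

P = +2.91 D

P = 1/f = 1/(0.344 m) = +2.91 D.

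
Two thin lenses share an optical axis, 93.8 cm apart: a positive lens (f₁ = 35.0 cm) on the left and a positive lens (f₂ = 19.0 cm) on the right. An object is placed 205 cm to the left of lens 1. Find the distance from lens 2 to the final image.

Lens 1: 1/d_i1 = 1/f₁ − 1/d_o1 = 1/(35.0) − 1/(205) = 0.02369, so d_i1 = 42.21 cm.
The intermediate image is 42.21 cm to the right of lens 1, which is 93.8 − (42.21) = 51.59 cm to the left of lens 2, so d_o2 = +51.59 cm.
Lens 2: 1/d_i2 = 1/f₂ − 1/d_o2 = 1/(19.0) − 1/(51.59) = 0.03325, so d_i2 = 30.1 cm.
The final image is real, 30.1 cm to the right of lens 2 (overall magnification ≈ 0.12).

30.1 cm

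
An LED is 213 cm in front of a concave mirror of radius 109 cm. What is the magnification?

f = R/2 = 109/2 = 54.50 cm.
1/d_i = 1/f − 1/d_o = 1/(54.50) − 1/(213) = 0.01365, so d_i = 73.24 cm.
m = −d_i/d_o = −(73.24)/(213) = -0.344.
The image is real, inverted and reduced, in front of the mirror.

m = -0.344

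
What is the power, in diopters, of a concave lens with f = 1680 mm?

For a concave lens, f = −1680 mm.
f = -168 cm = -1.68 m.
P = 1/f = 1/(-1.68 m) = -0.595 D.

P = -0.595 D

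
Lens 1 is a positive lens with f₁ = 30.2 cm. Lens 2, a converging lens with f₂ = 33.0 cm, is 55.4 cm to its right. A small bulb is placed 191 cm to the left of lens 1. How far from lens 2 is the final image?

47.8 cm

Lens 1: 1/d_i1 = 1/f₁ − 1/d_o1 = 1/(30.2) − 1/(191) = 0.02788, so d_i1 = 35.87 cm.
The intermediate image is 35.87 cm to the right of lens 1, which is 55.4 − (35.87) = 19.53 cm to the left of lens 2, so d_o2 = +19.53 cm.
Lens 2: 1/d_i2 = 1/f₂ − 1/d_o2 = 1/(33.0) − 1/(19.53) = -0.02090, so d_i2 = -47.8 cm.
The final image is virtual, 47.8 cm to the left of lens 2 (overall magnification ≈ -0.46).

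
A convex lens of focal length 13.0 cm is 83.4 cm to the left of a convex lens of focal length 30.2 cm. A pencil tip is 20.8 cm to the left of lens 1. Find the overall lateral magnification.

Lens 1: 1/d_i1 = 1/(13.0) − 1/(20.8) = 0.02885, so d_i1 = 34.67 cm; m₁ = −d_i1/d_o1 = -1.667.
d_o2 = 83.4 − (34.67) = 48.73 cm.
Lens 2: 1/d_i2 = 1/(30.2) − 1/(48.73) = 0.01259, so d_i2 = 79.42 cm; m₂ = −d_i2/d_o2 = -1.630.
m = m₁·m₂ = (-1.667)(-1.630) = +2.72.

m = +2.72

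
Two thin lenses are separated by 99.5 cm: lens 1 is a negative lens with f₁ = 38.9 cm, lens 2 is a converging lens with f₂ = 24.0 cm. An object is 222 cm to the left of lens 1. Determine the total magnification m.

m = -0.0330

f₁ = −38.9 cm (diverging).
Lens 1: 1/d_i1 = 1/(-38.9) − 1/(222) = -0.03021, so d_i1 = -33.10 cm; m₁ = −d_i1/d_o1 = +0.1491.
d_o2 = 99.5 − (-33.10) = 132.6 cm.
Lens 2: 1/d_i2 = 1/(24.0) − 1/(132.6) = 0.03413, so d_i2 = 29.30 cm; m₂ = −d_i2/d_o2 = -0.2210.
m = m₁·m₂ = (+0.1491)(-0.2210) = -0.0330.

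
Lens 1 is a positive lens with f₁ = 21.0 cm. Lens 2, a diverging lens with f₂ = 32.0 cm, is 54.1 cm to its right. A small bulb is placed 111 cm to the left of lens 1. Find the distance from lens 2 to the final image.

Lens 1: 1/d_i1 = 1/f₁ − 1/d_o1 = 1/(21.0) − 1/(111) = 0.03861, so d_i1 = 25.90 cm.
The intermediate image is 25.90 cm to the right of lens 1, which is 54.1 − (25.90) = 28.20 cm to the left of lens 2, so d_o2 = +28.20 cm.
Lens 2 is diverging, so f₂ = −32.0 cm.
Lens 2: 1/d_i2 = 1/f₂ − 1/d_o2 = 1/(-32.0) − 1/(28.20) = -0.06671, so d_i2 = -15.0 cm.
The final image is virtual, 15.0 cm to the left of lens 2 (overall magnification ≈ -0.12).

15.0 cm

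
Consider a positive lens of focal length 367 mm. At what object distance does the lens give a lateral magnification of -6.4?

m = −d_i/d_o ⇒ d_i = −m·d_o.
1/f = 1/d_o + 1/d_i = 1/d_o − 1/(m·d_o) = (1 − 1/m)/d_o, so d_o = f(1 − 1/m) = (367.0)(1 − 1/(-6.4)) = 424 mm.

424 mm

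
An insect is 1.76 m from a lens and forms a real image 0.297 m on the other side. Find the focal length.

f = 0.254 m (converging)

Real image ⇒ d_i = +0.297 m.
1/f = 1/d_o + 1/d_i = 1/(1.76) + 1/(0.297) = 3.935, so f = 0.254 m.
Since f is positive, the lens is converging.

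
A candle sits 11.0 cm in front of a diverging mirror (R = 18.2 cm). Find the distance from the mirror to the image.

f = R/2 = 18.2/2 = 9.100 cm; for a diverging mirror, f = -9.100 cm.
Mirror equation: 1/q = 1/f − 1/p = 1/(-9.100) − 1/(11.0) = -0.1099 − 0.09091 = -0.2008, so q = -4.98 cm.
The image is virtual, upright and reduced, behind the mirror.

4.98 cm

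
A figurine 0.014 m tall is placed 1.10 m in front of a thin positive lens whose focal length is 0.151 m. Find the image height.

0.00223 m

1/d_i = 1/f − 1/d_o = 1/(0.1510) − 1/(1.10) = 5.713, so d_i = 0.1750 m.
m = −d_i/d_o = -0.1591.
|h_i| = |m|·h_o = 0.1591 × 0.014 = 0.00223 m. The image is real, inverted and reduced, on the far side of the lens.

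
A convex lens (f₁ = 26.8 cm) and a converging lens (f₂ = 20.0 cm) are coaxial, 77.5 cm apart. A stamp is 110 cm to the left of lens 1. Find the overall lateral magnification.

m = +0.292

Lens 1: 1/d_i1 = 1/(26.8) − 1/(110) = 0.02822, so d_i1 = 35.43 cm; m₁ = −d_i1/d_o1 = -0.3221.
d_o2 = 77.5 − (35.43) = 42.07 cm.
Lens 2: 1/d_i2 = 1/(20.0) − 1/(42.07) = 0.02623, so d_i2 = 38.12 cm; m₂ = −d_i2/d_o2 = -0.9062.
m = m₁·m₂ = (-0.3221)(-0.9062) = +0.292.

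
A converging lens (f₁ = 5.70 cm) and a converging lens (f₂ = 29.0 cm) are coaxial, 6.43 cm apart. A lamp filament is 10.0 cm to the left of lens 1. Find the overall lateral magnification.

Lens 1: 1/d_i1 = 1/(5.70) − 1/(10.0) = 0.07544, so d_i1 = 13.26 cm; m₁ = −d_i1/d_o1 = -1.326.
d_o2 = 6.43 − (13.26) = -6.830 cm (virtual object).
Lens 2: 1/d_i2 = 1/(29.0) − 1/(-6.830) = 0.1809, so d_i2 = 5.528 cm; m₂ = −d_i2/d_o2 = +0.8094.
m = m₁·m₂ = (-1.326)(+0.8094) = -1.07.

m = -1.07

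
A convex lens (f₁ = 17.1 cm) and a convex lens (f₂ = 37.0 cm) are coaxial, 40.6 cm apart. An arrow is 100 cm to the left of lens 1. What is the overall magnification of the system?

m = -0.448

Lens 1: 1/d_i1 = 1/(17.1) − 1/(100) = 0.04848, so d_i1 = 20.63 cm; m₁ = −d_i1/d_o1 = -0.2063.
d_o2 = 40.6 − (20.63) = 19.97 cm.
Lens 2: 1/d_i2 = 1/(37.0) − 1/(19.97) = -0.02305, so d_i2 = -43.39 cm; m₂ = −d_i2/d_o2 = +2.173.
m = m₁·m₂ = (-0.2063)(+2.173) = -0.448.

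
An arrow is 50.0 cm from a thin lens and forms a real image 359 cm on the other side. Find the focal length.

f = 43.9 cm (converging)

Real image ⇒ d_i = +359 cm.
1/f = 1/d_o + 1/d_i = 1/(50.0) + 1/(359) = 0.02279, so f = 43.9 cm.
Since f is positive, the thin lens is converging.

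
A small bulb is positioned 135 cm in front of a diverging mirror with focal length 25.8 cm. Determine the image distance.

For a diverging mirror, f = -25.8 cm.
Mirror equation: 1/q = 1/f − 1/p = 1/(-25.80) − 1/(135) = -0.03876 − 0.007407 = -0.04617, so q = -21.7 cm.
The image is virtual, upright and reduced, behind the mirror.

21.7 cm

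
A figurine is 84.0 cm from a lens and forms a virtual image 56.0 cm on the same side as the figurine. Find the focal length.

f = -168 cm (diverging)

Virtual image ⇒ d_i = −56.0 cm.
1/f = 1/d_o + 1/d_i = 1/(84.0) + 1/(-56.0) = -0.005952, so f = -168 cm.
Since f is negative, the lens is diverging.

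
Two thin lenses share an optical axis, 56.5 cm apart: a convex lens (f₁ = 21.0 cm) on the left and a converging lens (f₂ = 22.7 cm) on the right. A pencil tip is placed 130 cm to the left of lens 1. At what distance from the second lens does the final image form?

81.6 cm

Lens 1: 1/d_i1 = 1/f₁ − 1/d_o1 = 1/(21.0) − 1/(130) = 0.03993, so d_i1 = 25.05 cm.
The intermediate image is 25.05 cm to the right of lens 1, which is 56.5 − (25.05) = 31.45 cm to the left of lens 2, so d_o2 = +31.45 cm.
Lens 2: 1/d_i2 = 1/f₂ − 1/d_o2 = 1/(22.7) − 1/(31.45) = 0.01226, so d_i2 = 81.6 cm.
The final image is real, 81.6 cm to the right of lens 2 (overall magnification ≈ 0.50).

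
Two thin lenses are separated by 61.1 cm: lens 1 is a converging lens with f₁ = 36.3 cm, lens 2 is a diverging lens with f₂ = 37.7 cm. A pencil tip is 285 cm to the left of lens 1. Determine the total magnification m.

m = -0.0962

Lens 1: 1/d_i1 = 1/(36.3) − 1/(285) = 0.02404, so d_i1 = 41.60 cm; m₁ = −d_i1/d_o1 = -0.1460.
d_o2 = 61.1 − (41.60) = 19.50 cm.
f₂ = −37.7 cm (diverging).
Lens 2: 1/d_i2 = 1/(-37.7) − 1/(19.50) = -0.07781, so d_i2 = -12.85 cm; m₂ = −d_i2/d_o2 = +0.6591.
m = m₁·m₂ = (-0.1460)(+0.6591) = -0.0962.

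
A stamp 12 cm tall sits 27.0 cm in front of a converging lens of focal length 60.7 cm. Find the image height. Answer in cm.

21.6 cm

1/d_i = 1/f − 1/d_o = 1/(60.70) − 1/(27.0) = -0.02056, so d_i = -48.63 cm.
m = −d_i/d_o = +1.801.
|h_i| = |m|·h_o = 1.801 × 12 = 21.6 cm. The image is virtual, upright and enlarged, on the same side as the object.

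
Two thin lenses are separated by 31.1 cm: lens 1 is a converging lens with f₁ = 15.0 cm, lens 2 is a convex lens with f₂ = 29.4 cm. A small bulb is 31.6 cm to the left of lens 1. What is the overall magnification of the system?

Lens 1: 1/d_i1 = 1/(15.0) − 1/(31.6) = 0.03502, so d_i1 = 28.55 cm; m₁ = −d_i1/d_o1 = -0.9035.
d_o2 = 31.1 − (28.55) = 2.550 cm.
Lens 2: 1/d_i2 = 1/(29.4) − 1/(2.550) = -0.3581, so d_i2 = -2.792 cm; m₂ = −d_i2/d_o2 = +1.095.
m = m₁·m₂ = (-0.9035)(+1.095) = -0.989.

m = -0.989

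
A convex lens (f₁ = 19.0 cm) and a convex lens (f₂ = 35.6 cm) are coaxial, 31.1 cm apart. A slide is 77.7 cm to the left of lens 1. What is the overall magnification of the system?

m = -0.389

Lens 1: 1/d_i1 = 1/(19.0) − 1/(77.7) = 0.03976, so d_i1 = 25.15 cm; m₁ = −d_i1/d_o1 = -0.3237.
d_o2 = 31.1 − (25.15) = 5.950 cm.
Lens 2: 1/d_i2 = 1/(35.6) − 1/(5.950) = -0.1400, so d_i2 = -7.144 cm; m₂ = −d_i2/d_o2 = +1.201.
m = m₁·m₂ = (-0.3237)(+1.201) = -0.389.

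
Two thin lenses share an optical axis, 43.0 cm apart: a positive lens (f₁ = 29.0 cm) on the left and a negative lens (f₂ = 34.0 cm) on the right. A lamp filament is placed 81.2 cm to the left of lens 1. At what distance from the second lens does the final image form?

Lens 1: 1/d_i1 = 1/f₁ − 1/d_o1 = 1/(29.0) − 1/(81.2) = 0.02217, so d_i1 = 45.11 cm.
The intermediate image is 45.11 cm to the right of lens 1, which lies 2.110 cm to the right of lens 2 — a virtual object — so d_o2 = −2.110 cm.
Lens 2 is diverging, so f₂ = −34.0 cm.
Lens 2: 1/d_i2 = 1/f₂ − 1/d_o2 = 1/(-34.0) − 1/(-2.110) = 0.4445, so d_i2 = 2.25 cm.
The final image is real, 2.25 cm to the right of lens 2 (overall magnification ≈ -0.59).

2.25 cm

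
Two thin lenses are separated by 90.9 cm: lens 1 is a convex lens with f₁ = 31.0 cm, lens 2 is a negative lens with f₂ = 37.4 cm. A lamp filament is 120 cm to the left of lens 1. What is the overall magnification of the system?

Lens 1: 1/d_i1 = 1/(31.0) − 1/(120) = 0.02392, so d_i1 = 41.80 cm; m₁ = −d_i1/d_o1 = -0.3483.
d_o2 = 90.9 − (41.80) = 49.10 cm.
f₂ = −37.4 cm (diverging).
Lens 2: 1/d_i2 = 1/(-37.4) − 1/(49.10) = -0.04710, so d_i2 = -21.23 cm; m₂ = −d_i2/d_o2 = +0.4324.
m = m₁·m₂ = (-0.3483)(+0.4324) = -0.151.

m = -0.151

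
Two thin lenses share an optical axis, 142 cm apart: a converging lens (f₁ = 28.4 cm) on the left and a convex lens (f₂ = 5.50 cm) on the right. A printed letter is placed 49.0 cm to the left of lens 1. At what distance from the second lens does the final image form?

5.94 cm

Lens 1: 1/d_i1 = 1/f₁ − 1/d_o1 = 1/(28.4) − 1/(49.0) = 0.01480, so d_i1 = 67.55 cm.
The intermediate image is 67.55 cm to the right of lens 1, which is 142 − (67.55) = 74.45 cm to the left of lens 2, so d_o2 = +74.45 cm.
Lens 2: 1/d_i2 = 1/f₂ − 1/d_o2 = 1/(5.50) − 1/(74.45) = 0.1684, so d_i2 = 5.94 cm.
The final image is real, 5.94 cm to the right of lens 2 (overall magnification ≈ 0.11).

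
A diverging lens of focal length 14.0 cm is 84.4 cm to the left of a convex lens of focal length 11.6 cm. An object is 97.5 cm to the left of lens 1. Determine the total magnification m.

f₁ = −14.0 cm (diverging).
Lens 1: 1/d_i1 = 1/(-14.0) − 1/(97.5) = -0.08168, so d_i1 = -12.24 cm; m₁ = −d_i1/d_o1 = +0.1255.
d_o2 = 84.4 − (-12.24) = 96.64 cm.
Lens 2: 1/d_i2 = 1/(11.6) − 1/(96.64) = 0.07586, so d_i2 = 13.18 cm; m₂ = −d_i2/d_o2 = -0.1364.
m = m₁·m₂ = (+0.1255)(-0.1364) = -0.0171.

m = -0.0171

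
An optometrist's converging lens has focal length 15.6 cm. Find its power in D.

f = 15.6 cm = 0.156 m.
P = 1/f = 1/(0.156 m) = +6.41 D.

P = +6.41 D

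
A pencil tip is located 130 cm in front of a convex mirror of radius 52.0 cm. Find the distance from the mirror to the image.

21.7 cm

f = R/2 = 52.0/2 = 26.00 cm; for a convex mirror, f = -26.00 cm.
Mirror equation: 1/s_i = 1/f − 1/s_o = 1/(-26.00) − 1/(130) = -0.03846 − 0.007692 = -0.04615, so s_i = -21.7 cm.
The image is virtual, upright and reduced, behind the mirror.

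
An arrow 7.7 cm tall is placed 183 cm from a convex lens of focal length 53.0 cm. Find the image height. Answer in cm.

1/d_i = 1/f − 1/d_o = 1/(53.00) − 1/(183) = 0.01340, so d_i = 74.61 cm.
m = −d_i/d_o = -0.4077.
|h_i| = |m|·h_o = 0.4077 × 7.7 = 3.14 cm. The image is real, inverted and reduced, on the far side of the lens.

3.14 cm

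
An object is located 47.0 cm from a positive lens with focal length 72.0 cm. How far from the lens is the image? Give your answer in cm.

Lens equation: 1/q = 1/f − 1/p = 1/(72.00) − 1/(47.0) = 0.01389 − 0.02128 = -0.007388, so q = -135 cm.
The image is virtual, upright and enlarged, on the same side as the object.

135 cm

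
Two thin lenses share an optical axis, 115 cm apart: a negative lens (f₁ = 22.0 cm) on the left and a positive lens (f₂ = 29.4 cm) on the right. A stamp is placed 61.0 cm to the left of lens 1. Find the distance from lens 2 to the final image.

Lens 1 is diverging, so f₁ = −22.0 cm.
Lens 1: 1/d_i1 = 1/f₁ − 1/d_o1 = 1/(-22.0) − 1/(61.0) = -0.06185, so d_i1 = -16.17 cm.
The intermediate image is 16.17 cm to the left of lens 1 (virtual), which is 115 − (-16.17) = 131.2 cm to the left of lens 2, so d_o2 = +131.2 cm.
Lens 2: 1/d_i2 = 1/f₂ − 1/d_o2 = 1/(29.4) − 1/(131.2) = 0.02639, so d_i2 = 37.9 cm.
The final image is real, 37.9 cm to the right of lens 2 (overall magnification ≈ -0.077).

37.9 cm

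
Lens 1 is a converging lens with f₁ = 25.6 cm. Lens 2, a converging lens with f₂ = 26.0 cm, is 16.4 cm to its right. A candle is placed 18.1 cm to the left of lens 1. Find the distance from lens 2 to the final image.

39.0 cm

Lens 1: 1/d_i1 = 1/f₁ − 1/d_o1 = 1/(25.6) − 1/(18.1) = -0.01619, so d_i1 = -61.78 cm.
The intermediate image is 61.78 cm to the left of lens 1 (virtual), which is 16.4 − (-61.78) = 78.18 cm to the left of lens 2, so d_o2 = +78.18 cm.
Lens 2: 1/d_i2 = 1/f₂ − 1/d_o2 = 1/(26.0) − 1/(78.18) = 0.02567, so d_i2 = 39.0 cm.
The final image is real, 39.0 cm to the right of lens 2 (overall magnification ≈ -1.7).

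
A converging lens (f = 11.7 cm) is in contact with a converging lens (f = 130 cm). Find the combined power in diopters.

P = +9.32 D

P₁ = 1/f₁ = 1/(0.117 m) = +8.547 D; P₂ = 1/f₂ = 1/(1.30 m) = +0.7692 D.
For thin lenses in contact, P = P₁ + P₂ = (+8.547) + (+0.7692) = +9.32 D.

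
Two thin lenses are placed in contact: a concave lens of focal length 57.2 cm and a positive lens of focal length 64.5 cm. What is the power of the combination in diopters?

P = -0.198 D

P₁ = 1/f₁ = 1/(-0.572 m) = -1.748 D; P₂ = 1/f₂ = 1/(0.645 m) = +1.550 D.
For thin lenses in contact, P = P₁ + P₂ = (-1.748) + (+1.550) = -0.198 D.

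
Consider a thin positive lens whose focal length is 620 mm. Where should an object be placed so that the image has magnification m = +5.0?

496 mm

m = −d_i/d_o ⇒ d_i = −m·d_o.
1/f = 1/d_o + 1/d_i = 1/d_o − 1/(m·d_o) = (1 − 1/m)/d_o, so d_o = f(1 − 1/m) = (620.0)(1 − 1/(+5.0)) = 496 mm.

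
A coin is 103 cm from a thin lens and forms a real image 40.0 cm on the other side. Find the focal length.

f = 28.8 cm (converging)

Real image ⇒ d_i = +40.0 cm.
1/f = 1/d_o + 1/d_i = 1/(103) + 1/(40.0) = 0.03471, so f = 28.8 cm.
Since f is positive, the thin lens is converging.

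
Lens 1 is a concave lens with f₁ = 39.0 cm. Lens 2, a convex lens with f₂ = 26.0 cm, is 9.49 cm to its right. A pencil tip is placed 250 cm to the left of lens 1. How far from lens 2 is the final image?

65.2 cm

Lens 1 is diverging, so f₁ = −39.0 cm.
Lens 1: 1/d_i1 = 1/f₁ − 1/d_o1 = 1/(-39.0) − 1/(250) = -0.02964, so d_i1 = -33.74 cm.
The intermediate image is 33.74 cm to the left of lens 1 (virtual), which is 9.49 − (-33.74) = 43.23 cm to the left of lens 2, so d_o2 = +43.23 cm.
Lens 2: 1/d_i2 = 1/f₂ − 1/d_o2 = 1/(26.0) − 1/(43.23) = 0.01533, so d_i2 = 65.2 cm.
The final image is real, 65.2 cm to the right of lens 2 (overall magnification ≈ -0.20).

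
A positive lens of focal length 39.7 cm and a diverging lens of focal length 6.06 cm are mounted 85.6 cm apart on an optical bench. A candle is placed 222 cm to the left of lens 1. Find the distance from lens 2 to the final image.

Lens 1: 1/d_i1 = 1/f₁ − 1/d_o1 = 1/(39.7) − 1/(222) = 0.02068, so d_i1 = 48.35 cm.
The intermediate image is 48.35 cm to the right of lens 1, which is 85.6 − (48.35) = 37.25 cm to the left of lens 2, so d_o2 = +37.25 cm.
Lens 2 is diverging, so f₂ = −6.06 cm.
Lens 2: 1/d_i2 = 1/f₂ − 1/d_o2 = 1/(-6.06) − 1/(37.25) = -0.1919, so d_i2 = -5.21 cm.
The final image is virtual, 5.21 cm to the left of lens 2 (overall magnification ≈ -0.030).

5.21 cm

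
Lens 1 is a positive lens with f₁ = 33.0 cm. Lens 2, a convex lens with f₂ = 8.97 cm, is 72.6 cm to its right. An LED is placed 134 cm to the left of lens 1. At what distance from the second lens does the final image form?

13.0 cm

Lens 1: 1/d_i1 = 1/f₁ − 1/d_o1 = 1/(33.0) − 1/(134) = 0.02284, so d_i1 = 43.78 cm.
The intermediate image is 43.78 cm to the right of lens 1, which is 72.6 − (43.78) = 28.82 cm to the left of lens 2, so d_o2 = +28.82 cm.
Lens 2: 1/d_i2 = 1/f₂ − 1/d_o2 = 1/(8.97) − 1/(28.82) = 0.07678, so d_i2 = 13.0 cm.
The final image is real, 13.0 cm to the right of lens 2 (overall magnification ≈ 0.15).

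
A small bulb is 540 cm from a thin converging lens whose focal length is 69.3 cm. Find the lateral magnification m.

m = -0.147

1/d_i = 1/f − 1/d_o = 1/(69.30) − 1/(540) = 0.01258, so d_i = 79.50 cm.
m = −d_i/d_o = −(79.50)/(540) = -0.147.
The image is real, inverted and reduced, on the far side of the lens.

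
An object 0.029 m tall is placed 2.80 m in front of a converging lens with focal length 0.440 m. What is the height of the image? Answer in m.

0.00541 m

1/d_i = 1/f − 1/d_o = 1/(0.4400) − 1/(2.80) = 1.916, so d_i = 0.5220 m.
m = −d_i/d_o = -0.1864.
|h_i| = |m|·h_o = 0.1864 × 0.029 = 0.00541 m. The image is real, inverted and reduced, on the far side of the lens.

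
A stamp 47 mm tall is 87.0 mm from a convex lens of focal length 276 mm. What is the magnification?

m = +1.46

1/d_i = 1/f − 1/d_o = 1/(276.0) − 1/(87.0) = -0.007871, so d_i = -127.0 mm.
m = −d_i/d_o = −(-127.0)/(87.0) = +1.46.
The image is virtual, upright and enlarged, on the same side as the object.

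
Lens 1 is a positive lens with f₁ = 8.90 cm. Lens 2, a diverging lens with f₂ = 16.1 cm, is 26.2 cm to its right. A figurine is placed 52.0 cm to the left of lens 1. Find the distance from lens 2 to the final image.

Lens 1: 1/d_i1 = 1/f₁ − 1/d_o1 = 1/(8.90) − 1/(52.0) = 0.09313, so d_i1 = 10.74 cm.
The intermediate image is 10.74 cm to the right of lens 1, which is 26.2 − (10.74) = 15.46 cm to the left of lens 2, so d_o2 = +15.46 cm.
Lens 2 is diverging, so f₂ = −16.1 cm.
Lens 2: 1/d_i2 = 1/f₂ − 1/d_o2 = 1/(-16.1) − 1/(15.46) = -0.1268, so d_i2 = -7.89 cm.
The final image is virtual, 7.89 cm to the left of lens 2 (overall magnification ≈ -0.11).

7.89 cm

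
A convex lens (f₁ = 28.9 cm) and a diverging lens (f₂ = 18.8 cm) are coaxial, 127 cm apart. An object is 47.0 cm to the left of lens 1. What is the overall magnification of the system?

m = -0.424

Lens 1: 1/d_i1 = 1/(28.9) − 1/(47.0) = 0.01333, so d_i1 = 75.04 cm; m₁ = −d_i1/d_o1 = -1.597.
d_o2 = 127 − (75.04) = 51.96 cm.
f₂ = −18.8 cm (diverging).
Lens 2: 1/d_i2 = 1/(-18.8) − 1/(51.96) = -0.07244, so d_i2 = -13.81 cm; m₂ = −d_i2/d_o2 = +0.2657.
m = m₁·m₂ = (-1.597)(+0.2657) = -0.424.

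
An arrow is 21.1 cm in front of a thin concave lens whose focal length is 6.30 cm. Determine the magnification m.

For a concave lens, f = -6.30 cm.
1/d_i = 1/f − 1/d_o = 1/(-6.300) − 1/(21.1) = -0.2061, so d_i = -4.851 cm.
m = −d_i/d_o = −(-4.851)/(21.1) = +0.230.
The image is virtual, upright and reduced, on the same side as the object.

m = +0.230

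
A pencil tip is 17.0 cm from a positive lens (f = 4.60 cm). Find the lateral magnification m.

m = -0.371

1/d_i = 1/f − 1/d_o = 1/(4.600) − 1/(17.0) = 0.1586, so d_i = 6.306 cm.
m = −d_i/d_o = −(6.306)/(17.0) = -0.371.
The image is real, inverted and reduced, on the far side of the lens.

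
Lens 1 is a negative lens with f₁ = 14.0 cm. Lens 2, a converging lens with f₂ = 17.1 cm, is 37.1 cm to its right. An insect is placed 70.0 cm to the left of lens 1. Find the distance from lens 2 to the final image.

26.3 cm

Lens 1 is diverging, so f₁ = −14.0 cm.
Lens 1: 1/d_i1 = 1/f₁ − 1/d_o1 = 1/(-14.0) − 1/(70.0) = -0.08571, so d_i1 = -11.67 cm.
The intermediate image is 11.67 cm to the left of lens 1 (virtual), which is 37.1 − (-11.67) = 48.77 cm to the left of lens 2, so d_o2 = +48.77 cm.
Lens 2: 1/d_i2 = 1/f₂ − 1/d_o2 = 1/(17.1) − 1/(48.77) = 0.03798, so d_i2 = 26.3 cm.
The final image is real, 26.3 cm to the right of lens 2 (overall magnification ≈ -0.090).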